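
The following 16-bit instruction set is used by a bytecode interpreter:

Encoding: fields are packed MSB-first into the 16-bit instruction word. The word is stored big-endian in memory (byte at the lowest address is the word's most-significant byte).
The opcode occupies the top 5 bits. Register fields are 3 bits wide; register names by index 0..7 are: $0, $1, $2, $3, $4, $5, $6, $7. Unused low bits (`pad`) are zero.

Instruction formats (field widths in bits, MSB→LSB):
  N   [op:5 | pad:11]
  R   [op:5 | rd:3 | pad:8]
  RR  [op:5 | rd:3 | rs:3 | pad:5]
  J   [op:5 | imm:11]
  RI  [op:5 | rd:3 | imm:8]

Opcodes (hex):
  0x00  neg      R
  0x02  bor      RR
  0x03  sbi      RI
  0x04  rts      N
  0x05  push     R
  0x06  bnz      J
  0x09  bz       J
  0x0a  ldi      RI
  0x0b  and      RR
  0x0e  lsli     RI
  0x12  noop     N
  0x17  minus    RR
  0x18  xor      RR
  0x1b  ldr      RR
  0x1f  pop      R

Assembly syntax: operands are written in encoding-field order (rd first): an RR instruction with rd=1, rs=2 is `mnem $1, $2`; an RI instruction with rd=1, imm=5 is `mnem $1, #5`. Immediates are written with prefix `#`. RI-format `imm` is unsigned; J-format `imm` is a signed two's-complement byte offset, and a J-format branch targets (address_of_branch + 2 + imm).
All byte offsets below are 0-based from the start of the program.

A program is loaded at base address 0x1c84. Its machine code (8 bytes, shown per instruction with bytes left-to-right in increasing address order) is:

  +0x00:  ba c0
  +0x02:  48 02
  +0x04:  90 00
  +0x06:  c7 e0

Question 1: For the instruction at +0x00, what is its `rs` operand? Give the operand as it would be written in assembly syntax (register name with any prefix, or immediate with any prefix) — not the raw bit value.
$6

+0x00: ba c0 ⇒ word 0xbac0 (big)
  top 5b → 0x17 → minus [RR]
  rd: (w>>8)&0x7=0x2 → $2
  rs: (w>>5)&0x7=0x6 → $6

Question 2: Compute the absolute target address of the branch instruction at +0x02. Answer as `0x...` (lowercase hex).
0x1c8a

off 0x02: read 48 02 as big → 0x4802
  top 5b → 0x9 → bz [J]
  imm@[10:0]=0x2 ⇒ #2
  target = base 0x1c84 + off 0x02 + 2 + imm 2 = 0x1c8a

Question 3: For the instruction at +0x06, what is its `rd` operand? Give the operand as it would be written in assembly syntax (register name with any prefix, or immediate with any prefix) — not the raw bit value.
$7

+0x06: c7 e0 ⇒ word 0xc7e0 (big)
  top 5b → 0x18 → xor [RR]
  rd@[10:8]=0x7 ⇒ $7
  rs@[7:5]=0x7 ⇒ $7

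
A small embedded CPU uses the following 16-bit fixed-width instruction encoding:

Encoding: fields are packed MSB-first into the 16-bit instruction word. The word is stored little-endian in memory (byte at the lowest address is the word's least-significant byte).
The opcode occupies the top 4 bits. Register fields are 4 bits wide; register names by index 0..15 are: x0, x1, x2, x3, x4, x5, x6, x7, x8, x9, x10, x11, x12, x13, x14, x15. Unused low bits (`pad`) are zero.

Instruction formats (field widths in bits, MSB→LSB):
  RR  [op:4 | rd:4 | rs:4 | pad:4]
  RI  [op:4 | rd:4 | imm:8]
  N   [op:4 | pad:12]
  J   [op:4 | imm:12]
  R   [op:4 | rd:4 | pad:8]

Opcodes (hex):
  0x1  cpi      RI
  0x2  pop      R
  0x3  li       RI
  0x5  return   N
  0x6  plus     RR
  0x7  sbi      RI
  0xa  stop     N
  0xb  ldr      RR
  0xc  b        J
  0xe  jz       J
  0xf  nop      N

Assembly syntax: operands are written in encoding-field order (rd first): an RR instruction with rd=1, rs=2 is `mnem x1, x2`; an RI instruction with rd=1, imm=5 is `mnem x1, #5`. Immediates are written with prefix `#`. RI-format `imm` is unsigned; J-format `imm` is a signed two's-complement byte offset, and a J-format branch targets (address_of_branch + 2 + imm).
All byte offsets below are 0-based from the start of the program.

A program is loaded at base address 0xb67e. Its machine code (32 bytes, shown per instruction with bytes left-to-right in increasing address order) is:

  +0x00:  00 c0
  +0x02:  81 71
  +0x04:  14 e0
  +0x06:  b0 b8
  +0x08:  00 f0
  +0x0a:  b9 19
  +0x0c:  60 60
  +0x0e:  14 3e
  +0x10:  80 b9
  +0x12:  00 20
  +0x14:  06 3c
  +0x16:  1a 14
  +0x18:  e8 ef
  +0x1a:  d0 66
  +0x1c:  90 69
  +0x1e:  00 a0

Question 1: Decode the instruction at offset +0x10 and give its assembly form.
ldr x9, x8

[10] 80 b9 → 0xb980
  top 4b → 0xb → ldr [RR]
  rd: (w>>8)&0xf=0x9 → x9
  rs: (w>>4)&0xf=0x8 → x8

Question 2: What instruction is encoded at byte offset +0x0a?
cpi x9, #185

+0x0a: b9 19 ⇒ word 0x19b9 (little)
  opcode bits[15:12]=0x1: cpi/RI
  rd@[11:8]=0x9 ⇒ x9
  imm@[7:0]=0xb9 ⇒ #185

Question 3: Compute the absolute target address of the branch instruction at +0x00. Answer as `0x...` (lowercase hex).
0xb680

@+00  little-endian(00 c0) = 0xc000
  opcode bits[15:12]=0xc: b/J
  imm: (w>>0)&0xfff=0x0 → #0
  target = base 0xb67e + off 0x00 + 2 + imm 0 = 0xb680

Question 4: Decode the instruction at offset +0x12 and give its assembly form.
@+12  little-endian(00 20) = 0x2000
  opcode bits[15:12]=0x2: pop/R
  rd: (w>>8)&0xf=0x0 → x0

pop x0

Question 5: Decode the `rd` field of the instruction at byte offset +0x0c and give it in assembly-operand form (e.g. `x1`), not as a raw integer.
x0

off 0x0c: read 60 60 as little → 0x6060
  op=0x6060>>12=0x6 ⇒ plus (RR)
  [11:8] rd=0 = x0
  [7:4] rs=6 = x6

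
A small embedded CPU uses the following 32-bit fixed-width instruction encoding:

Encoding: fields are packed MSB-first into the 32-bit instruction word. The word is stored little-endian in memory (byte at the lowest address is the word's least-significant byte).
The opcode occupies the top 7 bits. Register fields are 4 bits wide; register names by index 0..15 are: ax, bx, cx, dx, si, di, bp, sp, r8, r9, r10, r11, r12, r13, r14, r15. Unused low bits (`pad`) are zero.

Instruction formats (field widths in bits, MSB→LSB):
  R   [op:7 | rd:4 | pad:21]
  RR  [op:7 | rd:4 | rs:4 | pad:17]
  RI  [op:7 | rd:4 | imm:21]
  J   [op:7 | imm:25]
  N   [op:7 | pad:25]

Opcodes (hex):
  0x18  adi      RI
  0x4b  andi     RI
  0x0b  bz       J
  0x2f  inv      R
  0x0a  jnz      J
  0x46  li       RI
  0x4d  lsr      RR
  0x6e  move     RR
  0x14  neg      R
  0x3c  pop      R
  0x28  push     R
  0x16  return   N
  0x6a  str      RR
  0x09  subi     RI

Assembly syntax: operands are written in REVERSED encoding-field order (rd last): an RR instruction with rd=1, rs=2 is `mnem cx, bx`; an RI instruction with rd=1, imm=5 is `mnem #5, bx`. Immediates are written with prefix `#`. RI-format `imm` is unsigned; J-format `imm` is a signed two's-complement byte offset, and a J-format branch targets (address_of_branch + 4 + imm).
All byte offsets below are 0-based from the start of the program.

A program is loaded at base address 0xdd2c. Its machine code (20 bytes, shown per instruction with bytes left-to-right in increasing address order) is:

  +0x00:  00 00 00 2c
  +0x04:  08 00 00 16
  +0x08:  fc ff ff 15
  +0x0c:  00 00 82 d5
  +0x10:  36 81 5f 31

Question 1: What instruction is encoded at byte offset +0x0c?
str bx, r12

off 0x0c: read 00 00 82 d5 as little → 0xd5820000
  opcode bits[31:25]=0x6a: str/RR
  rd@[24:21]=0xc ⇒ r12
  rs@[20:17]=0x1 ⇒ bx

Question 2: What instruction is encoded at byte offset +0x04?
bz #8

+0x04: 08 00 00 16 ⇒ word 0x16000008 (little)
  top 7b → 0xb → bz [J]
  imm: (w>>0)&0x1ffffff=0x8 → #8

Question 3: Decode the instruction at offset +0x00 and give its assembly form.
return

@+00  little-endian(00 00 00 2c) = 0x2c000000
  op=0x2c000000>>25=0x16 ⇒ return (N)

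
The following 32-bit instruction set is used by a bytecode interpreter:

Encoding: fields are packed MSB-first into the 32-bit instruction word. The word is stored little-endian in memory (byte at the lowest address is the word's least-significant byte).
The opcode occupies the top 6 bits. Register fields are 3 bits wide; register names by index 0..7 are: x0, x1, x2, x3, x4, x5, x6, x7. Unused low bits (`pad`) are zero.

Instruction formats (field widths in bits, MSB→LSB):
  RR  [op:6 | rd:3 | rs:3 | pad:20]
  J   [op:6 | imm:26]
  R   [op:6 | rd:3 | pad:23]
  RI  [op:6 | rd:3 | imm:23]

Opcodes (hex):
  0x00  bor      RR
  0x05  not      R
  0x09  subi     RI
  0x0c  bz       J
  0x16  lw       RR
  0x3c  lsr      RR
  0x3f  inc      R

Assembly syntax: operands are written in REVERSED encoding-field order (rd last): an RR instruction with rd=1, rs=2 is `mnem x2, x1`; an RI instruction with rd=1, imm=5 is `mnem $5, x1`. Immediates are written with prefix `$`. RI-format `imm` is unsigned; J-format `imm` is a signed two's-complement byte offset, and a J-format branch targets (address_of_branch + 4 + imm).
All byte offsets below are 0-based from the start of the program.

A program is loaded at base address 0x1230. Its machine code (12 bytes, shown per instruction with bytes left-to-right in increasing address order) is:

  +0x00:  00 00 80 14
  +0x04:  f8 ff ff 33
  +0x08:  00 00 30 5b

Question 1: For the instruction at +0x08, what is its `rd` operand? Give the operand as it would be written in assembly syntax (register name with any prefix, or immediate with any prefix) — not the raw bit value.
+0x08: 00 00 30 5b ⇒ word 0x5b300000 (little)
  op=0x5b300000>>26=0x16 ⇒ lw (RR)
  [25:23] rd=6 = x6
  [22:20] rs=3 = x3

x6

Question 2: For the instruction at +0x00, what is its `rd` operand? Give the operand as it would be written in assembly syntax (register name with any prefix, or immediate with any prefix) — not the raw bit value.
off 0x00: read 00 00 80 14 as little → 0x14800000
  opcode bits[31:26]=0x5: not/R
  [25:23] rd=1 = x1

x1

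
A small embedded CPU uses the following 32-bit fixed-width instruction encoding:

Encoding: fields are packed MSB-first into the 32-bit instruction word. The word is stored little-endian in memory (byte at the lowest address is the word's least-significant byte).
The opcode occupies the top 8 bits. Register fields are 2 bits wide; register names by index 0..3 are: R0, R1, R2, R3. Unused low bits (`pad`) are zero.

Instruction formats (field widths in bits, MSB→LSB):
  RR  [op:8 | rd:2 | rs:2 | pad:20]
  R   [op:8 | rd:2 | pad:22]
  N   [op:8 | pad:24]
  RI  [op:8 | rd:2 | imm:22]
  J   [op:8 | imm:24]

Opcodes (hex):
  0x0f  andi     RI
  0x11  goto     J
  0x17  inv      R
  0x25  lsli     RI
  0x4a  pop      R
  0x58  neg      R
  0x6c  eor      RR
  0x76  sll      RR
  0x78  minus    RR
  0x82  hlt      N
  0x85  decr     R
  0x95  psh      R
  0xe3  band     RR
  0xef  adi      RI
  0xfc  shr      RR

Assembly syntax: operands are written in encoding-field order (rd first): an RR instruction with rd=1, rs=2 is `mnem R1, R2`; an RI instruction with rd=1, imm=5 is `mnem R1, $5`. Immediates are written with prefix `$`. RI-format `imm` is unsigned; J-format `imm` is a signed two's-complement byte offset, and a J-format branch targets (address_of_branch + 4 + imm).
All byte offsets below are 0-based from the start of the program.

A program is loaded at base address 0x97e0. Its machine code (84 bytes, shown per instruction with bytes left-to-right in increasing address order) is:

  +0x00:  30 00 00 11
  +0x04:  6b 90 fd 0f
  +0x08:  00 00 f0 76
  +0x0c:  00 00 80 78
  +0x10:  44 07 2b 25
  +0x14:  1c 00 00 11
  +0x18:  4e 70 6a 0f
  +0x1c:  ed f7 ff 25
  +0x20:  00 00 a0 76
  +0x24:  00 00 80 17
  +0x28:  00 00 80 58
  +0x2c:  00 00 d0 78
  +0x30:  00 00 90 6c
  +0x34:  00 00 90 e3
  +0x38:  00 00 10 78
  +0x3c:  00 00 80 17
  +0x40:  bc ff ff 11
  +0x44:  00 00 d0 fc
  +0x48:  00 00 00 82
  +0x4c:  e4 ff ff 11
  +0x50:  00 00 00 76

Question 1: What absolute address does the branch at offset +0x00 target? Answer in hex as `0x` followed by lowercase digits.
[00] 30 00 00 11 → 0x11000030
  opcode bits[31:24]=0x11: goto/J
  [23:0] imm=48 = $48
  target = base 0x97e0 + off 0x00 + 4 + imm 48 = 0x9814

0x9814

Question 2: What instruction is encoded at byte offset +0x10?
+0x10: 44 07 2b 25 ⇒ word 0x252b0744 (little)
  op=0x252b0744>>24=0x25 ⇒ lsli (RI)
  rd@[23:22]=0x0 ⇒ R0
  imm@[21:0]=0x2b0744 ⇒ $2819908

lsli R0, $2819908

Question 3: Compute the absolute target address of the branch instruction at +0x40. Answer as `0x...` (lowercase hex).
off 0x40: read bc ff ff 11 as little → 0x11ffffbc
  op=0x11ffffbc>>24=0x11 ⇒ goto (J)
  [23:0] imm=16777148 (s24→-68) = $-68
  target = base 0x97e0 + off 0x40 + 4 + imm -68 = 0x97e0

0x97e0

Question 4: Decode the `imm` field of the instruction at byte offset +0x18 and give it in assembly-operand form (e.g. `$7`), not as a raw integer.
$2781262

[18] 4e 70 6a 0f → 0x0f6a704e
  top 8b → 0xf → andi [RI]
  rd@[23:22]=0x1 ⇒ R1
  imm@[21:0]=0x2a704e ⇒ $2781262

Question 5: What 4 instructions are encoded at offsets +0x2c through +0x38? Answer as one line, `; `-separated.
+0x2c: 00 00 d0 78 ⇒ word 0x78d00000 (little)
  top 8b → 0x78 → minus [RR]
  rd: (w>>22)&0x3=0x3 → R3
  rs: (w>>20)&0x3=0x1 → R1
+0x30: 00 00 90 6c ⇒ word 0x6c900000 (little)
  top 8b → 0x6c → eor [RR]
  rd: (w>>22)&0x3=0x2 → R2
  rs: (w>>20)&0x3=0x1 → R1
+0x34: 00 00 90 e3 ⇒ word 0xe3900000 (little)
  top 8b → 0xe3 → band [RR]
  rd: (w>>22)&0x3=0x2 → R2
  rs: (w>>20)&0x3=0x1 → R1
+0x38: 00 00 10 78 ⇒ word 0x78100000 (little)
  top 8b → 0x78 → minus [RR]
  rd: (w>>22)&0x3=0x0 → R0
  rs: (w>>20)&0x3=0x1 → R1

minus R3, R1; eor R2, R1; band R2, R1; minus R0, R1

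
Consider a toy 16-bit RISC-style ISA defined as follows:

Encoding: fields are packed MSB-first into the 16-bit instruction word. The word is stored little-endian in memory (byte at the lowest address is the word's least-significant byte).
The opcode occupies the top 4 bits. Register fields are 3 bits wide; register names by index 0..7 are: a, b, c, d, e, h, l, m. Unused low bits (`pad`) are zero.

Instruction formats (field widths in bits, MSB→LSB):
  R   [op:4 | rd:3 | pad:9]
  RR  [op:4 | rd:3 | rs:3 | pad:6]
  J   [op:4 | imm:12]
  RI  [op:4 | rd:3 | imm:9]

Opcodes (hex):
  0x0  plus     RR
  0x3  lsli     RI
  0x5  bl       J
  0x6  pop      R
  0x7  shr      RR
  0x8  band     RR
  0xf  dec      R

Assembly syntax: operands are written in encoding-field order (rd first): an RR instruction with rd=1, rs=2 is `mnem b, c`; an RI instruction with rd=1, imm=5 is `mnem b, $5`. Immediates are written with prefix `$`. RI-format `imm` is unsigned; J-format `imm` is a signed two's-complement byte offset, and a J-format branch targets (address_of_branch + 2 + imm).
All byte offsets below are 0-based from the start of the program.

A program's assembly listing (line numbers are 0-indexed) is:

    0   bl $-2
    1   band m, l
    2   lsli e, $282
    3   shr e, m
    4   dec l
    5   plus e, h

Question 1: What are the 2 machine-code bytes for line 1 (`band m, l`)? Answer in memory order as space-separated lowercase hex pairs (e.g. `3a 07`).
80 8f

1. band fields op=0x8:4|rd=7:3|rs=6:3|pad=0:6 → word 8f80h → 80 8f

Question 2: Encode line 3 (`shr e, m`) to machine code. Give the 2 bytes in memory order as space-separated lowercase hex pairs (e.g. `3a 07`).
3. shr fields op=0x7:4|rd=4:3|rs=7:3|pad=0:6 → word 79c0h → c0 79

c0 79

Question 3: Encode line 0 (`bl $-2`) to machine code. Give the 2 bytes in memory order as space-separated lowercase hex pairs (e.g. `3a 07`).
L0: bl op=0x5:4|imm=-2:12 ⇒ 0x5ffe ⇒ little fe 5f

fe 5f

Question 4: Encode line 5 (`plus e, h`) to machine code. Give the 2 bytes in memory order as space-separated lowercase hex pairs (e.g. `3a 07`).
40 09

L5: plus op=0x0:4|rd=4:3|rs=5:3|pad=0:6 ⇒ 0x0940 ⇒ little 40 09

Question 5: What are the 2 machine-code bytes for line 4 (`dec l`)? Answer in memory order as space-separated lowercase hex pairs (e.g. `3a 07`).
00 fc

4. dec fields op=0xf:4|rd=6:3|pad=0:9 → word fc00h → 00 fc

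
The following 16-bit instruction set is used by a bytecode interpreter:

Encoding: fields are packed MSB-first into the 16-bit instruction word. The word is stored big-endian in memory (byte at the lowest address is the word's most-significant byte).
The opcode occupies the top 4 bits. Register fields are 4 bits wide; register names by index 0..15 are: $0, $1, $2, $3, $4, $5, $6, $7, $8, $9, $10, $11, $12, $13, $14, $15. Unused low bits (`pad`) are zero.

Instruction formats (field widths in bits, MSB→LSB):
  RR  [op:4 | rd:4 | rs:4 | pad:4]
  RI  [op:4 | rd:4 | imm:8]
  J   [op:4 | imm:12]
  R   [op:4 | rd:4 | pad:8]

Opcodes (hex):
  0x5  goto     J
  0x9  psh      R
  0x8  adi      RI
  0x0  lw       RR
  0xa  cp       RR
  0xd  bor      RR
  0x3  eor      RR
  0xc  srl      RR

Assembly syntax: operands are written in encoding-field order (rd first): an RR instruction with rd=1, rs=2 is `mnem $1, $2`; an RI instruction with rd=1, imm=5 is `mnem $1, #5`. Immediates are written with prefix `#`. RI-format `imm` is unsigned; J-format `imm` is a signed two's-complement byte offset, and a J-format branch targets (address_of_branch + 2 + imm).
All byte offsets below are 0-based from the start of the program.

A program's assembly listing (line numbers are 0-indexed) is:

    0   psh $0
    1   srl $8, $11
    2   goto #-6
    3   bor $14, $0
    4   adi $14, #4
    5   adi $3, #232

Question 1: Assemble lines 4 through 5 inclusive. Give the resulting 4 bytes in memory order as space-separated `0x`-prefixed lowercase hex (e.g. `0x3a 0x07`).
4. adi fields op=0x8:4|rd=14:4|imm=4:8 → word 8e04h → 8e 04
5. adi fields op=0x8:4|rd=3:4|imm=232:8 → word 83e8h → 83 e8

0x8e 0x04 0x83 0xe8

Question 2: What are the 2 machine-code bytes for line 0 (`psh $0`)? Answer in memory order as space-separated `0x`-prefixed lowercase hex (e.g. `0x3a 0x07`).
0x90 0x00

0. psh fields op=0x9:4|rd=0:4|pad=0:8 → word 9000h → 90 00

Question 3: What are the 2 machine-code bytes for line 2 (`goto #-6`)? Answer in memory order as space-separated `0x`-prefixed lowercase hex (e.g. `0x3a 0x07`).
2. goto fields op=0x5:4|imm=-6:12 → word 5ffah → 5f fa

0x5f 0xfa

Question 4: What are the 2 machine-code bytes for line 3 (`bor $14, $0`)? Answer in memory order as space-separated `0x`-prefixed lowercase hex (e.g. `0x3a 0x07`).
3. bor fields op=0xd:4|rd=14:4|rs=0:4|pad=0:4 → word de00h → de 00

0xde 0x00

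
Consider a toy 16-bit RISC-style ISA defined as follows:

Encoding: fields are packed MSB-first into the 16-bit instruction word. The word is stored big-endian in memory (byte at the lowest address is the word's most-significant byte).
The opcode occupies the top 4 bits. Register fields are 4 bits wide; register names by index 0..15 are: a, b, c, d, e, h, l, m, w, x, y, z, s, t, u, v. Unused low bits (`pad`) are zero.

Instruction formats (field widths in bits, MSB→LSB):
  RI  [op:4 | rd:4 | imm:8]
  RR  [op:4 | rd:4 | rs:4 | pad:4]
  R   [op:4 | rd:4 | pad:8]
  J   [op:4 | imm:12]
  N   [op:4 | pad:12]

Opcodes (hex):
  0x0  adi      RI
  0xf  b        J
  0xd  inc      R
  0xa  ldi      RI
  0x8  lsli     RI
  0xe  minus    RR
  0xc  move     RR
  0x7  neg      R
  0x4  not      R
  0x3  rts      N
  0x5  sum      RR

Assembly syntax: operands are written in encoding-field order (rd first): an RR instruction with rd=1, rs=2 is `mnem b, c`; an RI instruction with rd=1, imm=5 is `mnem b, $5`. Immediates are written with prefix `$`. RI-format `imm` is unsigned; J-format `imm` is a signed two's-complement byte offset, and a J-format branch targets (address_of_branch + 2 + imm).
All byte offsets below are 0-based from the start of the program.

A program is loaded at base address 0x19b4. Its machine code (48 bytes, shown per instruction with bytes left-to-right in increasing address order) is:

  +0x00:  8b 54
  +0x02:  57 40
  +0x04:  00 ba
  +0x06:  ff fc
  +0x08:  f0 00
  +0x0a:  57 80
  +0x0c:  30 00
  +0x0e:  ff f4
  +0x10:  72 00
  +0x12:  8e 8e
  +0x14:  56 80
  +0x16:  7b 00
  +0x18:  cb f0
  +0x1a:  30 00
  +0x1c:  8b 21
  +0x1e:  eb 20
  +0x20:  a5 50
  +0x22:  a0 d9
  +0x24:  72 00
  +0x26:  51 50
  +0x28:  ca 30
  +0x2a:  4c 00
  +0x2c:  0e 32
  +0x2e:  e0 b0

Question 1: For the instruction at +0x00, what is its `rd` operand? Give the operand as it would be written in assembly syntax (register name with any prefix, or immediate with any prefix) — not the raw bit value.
z

+0x00: 8b 54 ⇒ word 0x8b54 (big)
  opcode bits[15:12]=0x8: lsli/RI
  rd: (w>>8)&0xf=0xb → z
  imm: (w>>0)&0xff=0x54 → $84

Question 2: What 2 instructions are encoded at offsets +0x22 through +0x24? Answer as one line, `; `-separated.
[22] a0 d9 → 0xa0d9
  top 4b → 0xa → ldi [RI]
  [11:8] rd=0 = a
  [7:0] imm=217 = $217
[24] 72 00 → 0x7200
  top 4b → 0x7 → neg [R]
  [11:8] rd=2 = c

ldi a, $217; neg c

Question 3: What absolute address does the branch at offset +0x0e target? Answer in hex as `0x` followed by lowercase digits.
@+0e  big-endian(ff f4) = 0xfff4
  top 4b → 0xf → b [J]
  imm: (w>>0)&0xfff=0xff4 (s12→-12) → $-12
  target = base 0x19b4 + off 0x0e + 2 + imm -12 = 0x19b8

0x19b8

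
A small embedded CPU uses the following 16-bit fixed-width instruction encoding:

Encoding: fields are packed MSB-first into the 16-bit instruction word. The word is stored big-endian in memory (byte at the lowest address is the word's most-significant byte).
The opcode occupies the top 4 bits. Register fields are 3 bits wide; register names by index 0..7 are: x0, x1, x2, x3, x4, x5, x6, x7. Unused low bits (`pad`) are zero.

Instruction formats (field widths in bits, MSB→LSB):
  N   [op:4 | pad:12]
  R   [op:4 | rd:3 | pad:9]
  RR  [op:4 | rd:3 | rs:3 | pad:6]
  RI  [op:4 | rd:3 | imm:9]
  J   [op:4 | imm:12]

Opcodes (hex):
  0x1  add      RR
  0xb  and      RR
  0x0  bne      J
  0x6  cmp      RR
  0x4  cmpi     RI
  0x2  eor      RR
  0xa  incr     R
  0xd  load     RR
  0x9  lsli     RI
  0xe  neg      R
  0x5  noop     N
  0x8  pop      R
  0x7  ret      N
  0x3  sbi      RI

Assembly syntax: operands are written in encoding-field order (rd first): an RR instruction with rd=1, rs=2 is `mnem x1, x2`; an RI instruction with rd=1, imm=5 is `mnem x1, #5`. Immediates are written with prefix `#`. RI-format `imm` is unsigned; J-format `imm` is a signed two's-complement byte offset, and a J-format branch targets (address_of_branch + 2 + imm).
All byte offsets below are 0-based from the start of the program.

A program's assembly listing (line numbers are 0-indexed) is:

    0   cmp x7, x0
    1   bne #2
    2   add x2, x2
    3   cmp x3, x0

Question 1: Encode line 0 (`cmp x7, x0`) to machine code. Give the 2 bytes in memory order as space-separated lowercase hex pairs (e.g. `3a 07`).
6e 00

L0: cmp op=0x6:4|rd=7:3|rs=0:3|pad=0:6 ⇒ 0x6e00 ⇒ big 6e 00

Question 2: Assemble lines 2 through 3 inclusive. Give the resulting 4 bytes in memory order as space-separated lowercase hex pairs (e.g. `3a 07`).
L2: add op=0x1:4|rd=2:3|rs=2:3|pad=0:6 ⇒ 0x1480 ⇒ big 14 80
L3: cmp op=0x6:4|rd=3:3|rs=0:3|pad=0:6 ⇒ 0x6600 ⇒ big 66 00

14 80 66 00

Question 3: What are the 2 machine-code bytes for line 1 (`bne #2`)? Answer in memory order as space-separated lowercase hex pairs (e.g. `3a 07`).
line 1 (bne): pack op=0x0:4|imm=2:12 = 0x0002; big→ 00 02

00 02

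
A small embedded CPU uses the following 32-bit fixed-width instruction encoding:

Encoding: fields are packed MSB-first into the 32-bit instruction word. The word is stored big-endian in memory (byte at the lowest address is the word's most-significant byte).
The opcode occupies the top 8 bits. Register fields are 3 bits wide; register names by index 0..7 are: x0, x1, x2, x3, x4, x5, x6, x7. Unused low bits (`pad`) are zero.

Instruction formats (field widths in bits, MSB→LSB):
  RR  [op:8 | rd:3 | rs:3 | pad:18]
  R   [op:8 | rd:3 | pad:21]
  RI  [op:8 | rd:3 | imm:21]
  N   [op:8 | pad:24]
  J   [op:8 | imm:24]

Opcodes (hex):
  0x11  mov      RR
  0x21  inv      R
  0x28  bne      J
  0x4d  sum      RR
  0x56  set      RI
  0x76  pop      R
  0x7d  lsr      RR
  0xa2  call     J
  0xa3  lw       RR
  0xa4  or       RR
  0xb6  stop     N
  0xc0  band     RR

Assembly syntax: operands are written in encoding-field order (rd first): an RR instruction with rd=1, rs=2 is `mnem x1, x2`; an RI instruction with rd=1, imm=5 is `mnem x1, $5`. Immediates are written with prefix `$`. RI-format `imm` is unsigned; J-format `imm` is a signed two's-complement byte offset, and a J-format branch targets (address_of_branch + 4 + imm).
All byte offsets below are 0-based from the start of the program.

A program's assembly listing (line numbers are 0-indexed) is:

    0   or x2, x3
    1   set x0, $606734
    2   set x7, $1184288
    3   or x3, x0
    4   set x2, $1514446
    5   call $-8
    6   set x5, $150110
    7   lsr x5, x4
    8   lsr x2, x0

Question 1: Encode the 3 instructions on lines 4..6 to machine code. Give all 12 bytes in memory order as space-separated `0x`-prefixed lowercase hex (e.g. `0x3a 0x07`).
0x56 0x57 0x1b 0xce 0xa2 0xff 0xff 0xf8 0x56 0xa2 0x4a 0x5e

line 4 (set): pack op=0x56:8|rd=2:3|imm=1514446:21 = 0x56571bce; big→ 56 57 1b ce
line 5 (call): pack op=0xa2:8|imm=-8:24 = 0xa2fffff8; big→ a2 ff ff f8
line 6 (set): pack op=0x56:8|rd=5:3|imm=150110:21 = 0x56a24a5e; big→ 56 a2 4a 5e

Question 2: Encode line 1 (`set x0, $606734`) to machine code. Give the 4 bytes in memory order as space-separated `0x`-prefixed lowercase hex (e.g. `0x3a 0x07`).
1. set fields op=0x56:8|rd=0:3|imm=606734:21 → word 5609420eh → 56 09 42 0e

0x56 0x09 0x42 0x0e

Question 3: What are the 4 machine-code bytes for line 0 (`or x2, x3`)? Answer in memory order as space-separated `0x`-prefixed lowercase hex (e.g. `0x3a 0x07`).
line 0 (or): pack op=0xa4:8|rd=2:3|rs=3:3|pad=0:18 = 0xa44c0000; big→ a4 4c 00 00

0xa4 0x4c 0x00 0x00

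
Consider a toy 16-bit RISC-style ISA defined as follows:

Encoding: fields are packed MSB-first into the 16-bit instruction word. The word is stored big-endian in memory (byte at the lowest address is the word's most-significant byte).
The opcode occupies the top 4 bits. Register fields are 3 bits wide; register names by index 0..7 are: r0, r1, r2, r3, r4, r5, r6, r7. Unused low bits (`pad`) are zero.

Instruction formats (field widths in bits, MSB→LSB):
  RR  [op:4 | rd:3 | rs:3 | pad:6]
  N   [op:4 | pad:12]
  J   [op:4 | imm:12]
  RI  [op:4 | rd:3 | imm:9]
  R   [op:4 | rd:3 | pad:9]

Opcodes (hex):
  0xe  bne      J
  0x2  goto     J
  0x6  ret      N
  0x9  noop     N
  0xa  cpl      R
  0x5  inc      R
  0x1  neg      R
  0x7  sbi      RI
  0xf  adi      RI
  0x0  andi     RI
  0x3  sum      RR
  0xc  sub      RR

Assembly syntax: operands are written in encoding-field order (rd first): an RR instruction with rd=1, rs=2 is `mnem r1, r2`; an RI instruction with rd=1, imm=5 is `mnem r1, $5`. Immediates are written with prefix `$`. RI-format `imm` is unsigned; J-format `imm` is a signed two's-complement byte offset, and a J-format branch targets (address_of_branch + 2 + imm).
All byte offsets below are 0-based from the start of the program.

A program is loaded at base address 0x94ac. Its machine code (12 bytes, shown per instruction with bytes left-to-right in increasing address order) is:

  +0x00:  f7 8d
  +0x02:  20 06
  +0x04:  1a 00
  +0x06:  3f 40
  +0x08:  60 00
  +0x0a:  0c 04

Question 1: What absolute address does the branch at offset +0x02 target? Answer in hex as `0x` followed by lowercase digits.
@+02  big-endian(20 06) = 0x2006
  opcode bits[15:12]=0x2: goto/J
  [11:0] imm=6 = $6
  target = base 0x94ac + off 0x02 + 2 + imm 6 = 0x94b6

0x94b6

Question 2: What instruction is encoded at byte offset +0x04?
neg r5

@+04  big-endian(1a 00) = 0x1a00
  op=0x1a00>>12=0x1 ⇒ neg (R)
  rd@[11:9]=0x5 ⇒ r5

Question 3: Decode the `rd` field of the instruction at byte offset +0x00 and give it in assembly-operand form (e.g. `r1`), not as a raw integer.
r3

@+00  big-endian(f7 8d) = 0xf78d
  top 4b → 0xf → adi [RI]
  [11:9] rd=3 = r3
  [8:0] imm=397 = $397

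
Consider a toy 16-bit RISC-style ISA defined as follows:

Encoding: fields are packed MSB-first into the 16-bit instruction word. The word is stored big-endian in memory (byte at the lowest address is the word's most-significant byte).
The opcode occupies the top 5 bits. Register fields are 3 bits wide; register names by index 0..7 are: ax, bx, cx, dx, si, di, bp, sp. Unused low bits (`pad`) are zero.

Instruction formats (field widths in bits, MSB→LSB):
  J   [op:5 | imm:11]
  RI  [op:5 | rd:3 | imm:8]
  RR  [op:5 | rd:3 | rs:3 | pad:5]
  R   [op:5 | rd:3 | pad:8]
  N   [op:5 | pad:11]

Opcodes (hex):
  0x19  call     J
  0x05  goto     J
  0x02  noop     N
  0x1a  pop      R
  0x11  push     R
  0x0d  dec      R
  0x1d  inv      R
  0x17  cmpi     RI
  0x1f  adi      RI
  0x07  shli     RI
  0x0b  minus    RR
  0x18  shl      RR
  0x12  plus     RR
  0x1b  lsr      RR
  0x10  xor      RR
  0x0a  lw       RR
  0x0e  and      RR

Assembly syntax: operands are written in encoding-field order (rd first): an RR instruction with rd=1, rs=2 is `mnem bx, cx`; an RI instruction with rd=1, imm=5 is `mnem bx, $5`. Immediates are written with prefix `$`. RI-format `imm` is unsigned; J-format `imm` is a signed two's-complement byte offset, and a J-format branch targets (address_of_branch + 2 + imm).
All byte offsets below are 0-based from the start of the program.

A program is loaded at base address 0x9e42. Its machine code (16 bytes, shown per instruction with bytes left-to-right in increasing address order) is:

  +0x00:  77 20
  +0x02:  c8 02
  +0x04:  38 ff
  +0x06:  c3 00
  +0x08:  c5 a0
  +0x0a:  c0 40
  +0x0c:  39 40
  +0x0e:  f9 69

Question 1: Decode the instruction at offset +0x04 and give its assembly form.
[04] 38 ff → 0x38ff
  opcode bits[15:11]=0x7: shli/RI
  rd@[10:8]=0x0 ⇒ ax
  imm@[7:0]=0xff ⇒ $255

shli ax, $255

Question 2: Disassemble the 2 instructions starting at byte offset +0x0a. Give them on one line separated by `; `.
[0a] c0 40 → 0xc040
  opcode bits[15:11]=0x18: shl/RR
  [10:8] rd=0 = ax
  [7:5] rs=2 = cx
[0c] 39 40 → 0x3940
  opcode bits[15:11]=0x7: shli/RI
  [10:8] rd=1 = bx
  [7:0] imm=64 = $64

shl ax, cx; shli bx, $64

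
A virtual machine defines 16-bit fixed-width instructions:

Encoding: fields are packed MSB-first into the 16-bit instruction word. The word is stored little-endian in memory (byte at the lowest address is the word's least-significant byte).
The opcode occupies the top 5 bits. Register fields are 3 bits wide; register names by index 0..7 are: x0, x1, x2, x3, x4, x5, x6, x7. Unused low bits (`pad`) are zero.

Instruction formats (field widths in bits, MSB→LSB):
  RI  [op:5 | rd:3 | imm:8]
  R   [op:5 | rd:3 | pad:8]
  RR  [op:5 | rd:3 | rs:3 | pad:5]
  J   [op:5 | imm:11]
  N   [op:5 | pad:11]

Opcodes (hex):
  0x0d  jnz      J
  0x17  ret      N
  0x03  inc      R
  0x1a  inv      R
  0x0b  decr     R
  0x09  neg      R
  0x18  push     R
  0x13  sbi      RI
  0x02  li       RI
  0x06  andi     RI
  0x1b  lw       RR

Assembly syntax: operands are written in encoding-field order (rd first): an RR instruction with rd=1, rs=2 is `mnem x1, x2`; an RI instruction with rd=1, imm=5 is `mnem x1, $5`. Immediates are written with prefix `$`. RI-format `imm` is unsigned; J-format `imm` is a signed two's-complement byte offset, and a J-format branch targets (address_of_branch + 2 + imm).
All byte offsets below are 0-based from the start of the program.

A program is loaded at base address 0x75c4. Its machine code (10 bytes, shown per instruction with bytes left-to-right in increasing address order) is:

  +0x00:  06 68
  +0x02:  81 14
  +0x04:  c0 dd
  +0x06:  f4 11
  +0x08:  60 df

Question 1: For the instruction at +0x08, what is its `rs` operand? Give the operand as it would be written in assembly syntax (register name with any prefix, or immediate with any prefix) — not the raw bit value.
x3

off 0x08: read 60 df as little → 0xdf60
  top 5b → 0x1b → lw [RR]
  [10:8] rd=7 = x7
  [7:5] rs=3 = x3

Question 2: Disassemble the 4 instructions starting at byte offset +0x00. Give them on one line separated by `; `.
[00] 06 68 → 0x6806
  top 5b → 0xd → jnz [J]
  [10:0] imm=6 = $6
[02] 81 14 → 0x1481
  top 5b → 0x2 → li [RI]
  [10:8] rd=4 = x4
  [7:0] imm=129 = $129
[04] c0 dd → 0xddc0
  top 5b → 0x1b → lw [RR]
  [10:8] rd=5 = x5
  [7:5] rs=6 = x6
[06] f4 11 → 0x11f4
  top 5b → 0x2 → li [RI]
  [10:8] rd=1 = x1
  [7:0] imm=244 = $244

jnz $6; li x4, $129; lw x5, x6; li x1, $244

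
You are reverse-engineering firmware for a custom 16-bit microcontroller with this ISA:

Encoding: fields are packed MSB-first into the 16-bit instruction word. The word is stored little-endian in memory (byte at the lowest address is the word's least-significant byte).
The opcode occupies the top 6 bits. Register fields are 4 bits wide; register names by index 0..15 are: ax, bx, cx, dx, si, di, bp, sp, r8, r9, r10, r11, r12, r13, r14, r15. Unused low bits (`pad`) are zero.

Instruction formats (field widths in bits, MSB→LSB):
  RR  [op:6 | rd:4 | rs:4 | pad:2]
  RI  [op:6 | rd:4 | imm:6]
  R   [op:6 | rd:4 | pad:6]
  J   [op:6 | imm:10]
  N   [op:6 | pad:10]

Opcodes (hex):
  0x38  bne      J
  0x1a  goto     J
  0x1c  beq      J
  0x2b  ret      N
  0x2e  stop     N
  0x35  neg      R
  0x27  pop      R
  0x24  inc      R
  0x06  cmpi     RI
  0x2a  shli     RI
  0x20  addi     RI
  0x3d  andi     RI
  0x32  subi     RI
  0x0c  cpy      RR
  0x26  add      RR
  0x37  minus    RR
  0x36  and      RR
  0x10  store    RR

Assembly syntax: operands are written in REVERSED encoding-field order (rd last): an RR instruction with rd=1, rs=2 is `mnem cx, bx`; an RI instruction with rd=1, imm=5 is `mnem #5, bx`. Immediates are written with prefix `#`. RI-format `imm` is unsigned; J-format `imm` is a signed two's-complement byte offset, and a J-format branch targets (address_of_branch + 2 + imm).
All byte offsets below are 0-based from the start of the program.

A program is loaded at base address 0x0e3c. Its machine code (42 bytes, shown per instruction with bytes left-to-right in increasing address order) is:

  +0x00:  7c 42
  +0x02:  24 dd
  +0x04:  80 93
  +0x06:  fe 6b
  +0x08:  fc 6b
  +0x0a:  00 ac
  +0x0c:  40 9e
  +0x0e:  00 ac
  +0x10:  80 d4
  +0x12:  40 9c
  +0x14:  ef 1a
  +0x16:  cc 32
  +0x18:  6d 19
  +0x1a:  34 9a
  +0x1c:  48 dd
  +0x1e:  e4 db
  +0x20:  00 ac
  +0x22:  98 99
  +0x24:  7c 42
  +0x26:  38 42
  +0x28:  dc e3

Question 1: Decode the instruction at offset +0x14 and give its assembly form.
[14] ef 1a → 0x1aef
  top 6b → 0x6 → cmpi [RI]
  [9:6] rd=11 = r11
  [5:0] imm=47 = #47

cmpi #47, r11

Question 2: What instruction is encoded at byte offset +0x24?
store r15, r9

[24] 7c 42 → 0x427c
  top 6b → 0x10 → store [RR]
  rd@[9:6]=0x9 ⇒ r9
  rs@[5:2]=0xf ⇒ r15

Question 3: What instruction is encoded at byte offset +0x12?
off 0x12: read 40 9c as little → 0x9c40
  opcode bits[15:10]=0x27: pop/R
  rd@[9:6]=0x1 ⇒ bx

pop bx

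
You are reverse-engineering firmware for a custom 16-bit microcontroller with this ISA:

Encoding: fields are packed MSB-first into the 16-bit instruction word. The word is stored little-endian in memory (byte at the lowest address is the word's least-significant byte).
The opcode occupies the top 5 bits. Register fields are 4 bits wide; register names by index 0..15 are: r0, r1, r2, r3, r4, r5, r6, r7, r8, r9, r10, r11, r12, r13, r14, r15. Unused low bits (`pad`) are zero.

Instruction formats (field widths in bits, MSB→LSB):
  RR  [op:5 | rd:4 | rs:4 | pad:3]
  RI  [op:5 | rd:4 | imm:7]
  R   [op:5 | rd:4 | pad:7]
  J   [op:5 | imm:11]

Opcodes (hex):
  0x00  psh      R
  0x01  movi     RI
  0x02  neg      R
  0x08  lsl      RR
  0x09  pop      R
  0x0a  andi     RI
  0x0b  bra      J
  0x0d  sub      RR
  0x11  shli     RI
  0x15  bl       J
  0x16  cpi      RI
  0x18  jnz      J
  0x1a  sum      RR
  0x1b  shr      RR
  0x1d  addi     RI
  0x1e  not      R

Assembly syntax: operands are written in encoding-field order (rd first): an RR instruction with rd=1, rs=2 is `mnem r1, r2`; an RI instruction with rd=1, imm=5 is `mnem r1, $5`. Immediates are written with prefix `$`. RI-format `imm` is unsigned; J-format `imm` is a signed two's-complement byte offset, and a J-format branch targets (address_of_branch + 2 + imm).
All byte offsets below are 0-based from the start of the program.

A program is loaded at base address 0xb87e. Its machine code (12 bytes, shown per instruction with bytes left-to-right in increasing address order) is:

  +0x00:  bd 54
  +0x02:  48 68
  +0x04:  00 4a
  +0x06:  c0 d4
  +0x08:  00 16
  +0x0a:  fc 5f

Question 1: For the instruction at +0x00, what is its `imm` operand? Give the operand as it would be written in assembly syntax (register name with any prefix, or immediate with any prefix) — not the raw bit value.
$61

[00] bd 54 → 0x54bd
  top 5b → 0xa → andi [RI]
  rd: (w>>7)&0xf=0x9 → r9
  imm: (w>>0)&0x7f=0x3d → $61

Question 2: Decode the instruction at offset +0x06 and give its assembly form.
sum r9, r8

+0x06: c0 d4 ⇒ word 0xd4c0 (little)
  opcode bits[15:11]=0x1a: sum/RR
  rd: (w>>7)&0xf=0x9 → r9
  rs: (w>>3)&0xf=0x8 → r8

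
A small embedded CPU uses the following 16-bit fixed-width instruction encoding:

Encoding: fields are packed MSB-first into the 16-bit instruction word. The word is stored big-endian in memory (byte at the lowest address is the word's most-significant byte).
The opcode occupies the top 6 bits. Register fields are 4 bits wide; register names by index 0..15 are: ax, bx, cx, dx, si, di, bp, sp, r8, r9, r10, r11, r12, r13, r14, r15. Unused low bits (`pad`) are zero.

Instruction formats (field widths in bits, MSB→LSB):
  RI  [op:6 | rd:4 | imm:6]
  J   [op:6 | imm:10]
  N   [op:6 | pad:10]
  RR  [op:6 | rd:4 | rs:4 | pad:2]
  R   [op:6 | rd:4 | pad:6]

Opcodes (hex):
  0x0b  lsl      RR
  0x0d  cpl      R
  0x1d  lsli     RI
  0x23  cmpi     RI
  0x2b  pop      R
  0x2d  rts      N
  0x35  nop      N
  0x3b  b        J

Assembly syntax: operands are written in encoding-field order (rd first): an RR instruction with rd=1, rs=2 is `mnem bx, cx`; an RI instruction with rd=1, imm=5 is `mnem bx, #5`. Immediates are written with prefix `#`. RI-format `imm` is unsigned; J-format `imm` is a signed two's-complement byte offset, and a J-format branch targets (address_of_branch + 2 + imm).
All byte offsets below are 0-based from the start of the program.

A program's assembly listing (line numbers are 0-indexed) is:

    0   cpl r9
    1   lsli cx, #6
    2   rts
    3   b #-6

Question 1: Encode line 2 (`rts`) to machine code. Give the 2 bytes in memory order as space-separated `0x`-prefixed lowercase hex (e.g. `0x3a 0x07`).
0xb4 0x00

2. rts fields op=0x2d:6|pad=0:10 → word b400h → b4 00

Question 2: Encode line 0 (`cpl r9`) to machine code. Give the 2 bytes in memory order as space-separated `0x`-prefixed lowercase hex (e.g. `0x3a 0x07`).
0. cpl fields op=0xd:6|rd=9:4|pad=0:6 → word 3640h → 36 40

0x36 0x40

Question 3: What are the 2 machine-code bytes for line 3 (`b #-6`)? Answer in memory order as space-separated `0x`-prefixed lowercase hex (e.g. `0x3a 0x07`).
L3: b op=0x3b:6|imm=-6:10 ⇒ 0xeffa ⇒ big ef fa

0xef 0xfa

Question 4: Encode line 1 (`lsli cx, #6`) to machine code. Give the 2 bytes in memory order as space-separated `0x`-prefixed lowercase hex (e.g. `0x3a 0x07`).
0x74 0x86

line 1 (lsli): pack op=0x1d:6|rd=2:4|imm=6:6 = 0x7486; big→ 74 86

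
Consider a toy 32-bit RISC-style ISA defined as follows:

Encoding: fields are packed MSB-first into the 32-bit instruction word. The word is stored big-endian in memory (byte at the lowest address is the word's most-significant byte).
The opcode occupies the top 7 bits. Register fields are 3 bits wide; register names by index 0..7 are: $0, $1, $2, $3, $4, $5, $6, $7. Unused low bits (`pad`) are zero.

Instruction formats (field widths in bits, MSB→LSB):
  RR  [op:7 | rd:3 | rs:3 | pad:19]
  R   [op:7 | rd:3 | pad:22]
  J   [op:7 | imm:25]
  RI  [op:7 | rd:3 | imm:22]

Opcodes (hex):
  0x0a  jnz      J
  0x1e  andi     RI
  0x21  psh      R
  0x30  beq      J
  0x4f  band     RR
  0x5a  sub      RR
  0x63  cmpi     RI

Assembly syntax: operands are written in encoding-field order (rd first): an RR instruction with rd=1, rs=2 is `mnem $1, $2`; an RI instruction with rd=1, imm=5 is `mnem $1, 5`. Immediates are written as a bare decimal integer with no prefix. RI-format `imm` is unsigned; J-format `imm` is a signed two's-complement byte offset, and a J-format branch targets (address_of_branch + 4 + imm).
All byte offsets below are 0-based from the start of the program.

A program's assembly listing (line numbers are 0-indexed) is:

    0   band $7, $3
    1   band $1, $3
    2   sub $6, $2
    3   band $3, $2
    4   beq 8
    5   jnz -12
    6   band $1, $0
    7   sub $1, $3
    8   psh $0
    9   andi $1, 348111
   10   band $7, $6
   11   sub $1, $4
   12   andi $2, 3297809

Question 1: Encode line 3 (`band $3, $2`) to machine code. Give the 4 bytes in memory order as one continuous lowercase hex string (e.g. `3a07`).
3. band fields op=0x4f:7|rd=3:3|rs=2:3|pad=0:19 → word 9ed00000h → 9e d0 00 00

9ed00000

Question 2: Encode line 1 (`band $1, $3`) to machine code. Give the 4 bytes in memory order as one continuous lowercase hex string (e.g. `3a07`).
9e580000

line 1 (band): pack op=0x4f:7|rd=1:3|rs=3:3|pad=0:19 = 0x9e580000; big→ 9e 58 00 00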